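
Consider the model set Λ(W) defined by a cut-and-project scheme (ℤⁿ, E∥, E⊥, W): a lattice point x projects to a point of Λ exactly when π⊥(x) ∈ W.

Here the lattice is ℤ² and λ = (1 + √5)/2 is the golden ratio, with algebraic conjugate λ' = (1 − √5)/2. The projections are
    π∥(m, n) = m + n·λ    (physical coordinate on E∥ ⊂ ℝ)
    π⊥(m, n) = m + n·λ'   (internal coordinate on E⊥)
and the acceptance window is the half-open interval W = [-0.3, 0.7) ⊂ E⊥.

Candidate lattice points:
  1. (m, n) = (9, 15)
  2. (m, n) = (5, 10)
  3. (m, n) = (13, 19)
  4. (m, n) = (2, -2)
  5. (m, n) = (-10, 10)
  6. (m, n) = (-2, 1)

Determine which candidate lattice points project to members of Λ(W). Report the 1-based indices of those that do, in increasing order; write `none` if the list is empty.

Numerically λ ≈ 1.6180 and λ' = −1/λ ≈ -0.6180.
candidate 1: (m,n)=(9,15) → π∥ = 9+15·λ ≈ 33.2705, π⊥ = 9+15·λ' ≈ -0.2705 ∈ [-0.3, 0.7) ⇒ IN Λ
candidate 2: (m,n)=(5,10) → π∥ = 5+10·λ ≈ 21.1803, π⊥ = 5+10·λ' ≈ -1.1803 ∉ [-0.3, 0.7) ⇒ out
candidate 3: (m,n)=(13,19) → π∥ = 13+19·λ ≈ 43.7426, π⊥ = 13+19·λ' ≈ 1.2574 ∉ [-0.3, 0.7) ⇒ out
candidate 4: (m,n)=(2,-2) → π∥ = 2-2·λ ≈ -1.2361, π⊥ = 2-2·λ' ≈ 3.2361 ∉ [-0.3, 0.7) ⇒ out
candidate 5: (m,n)=(-10,10) → π∥ = -10+10·λ ≈ 6.1803, π⊥ = -10+10·λ' ≈ -16.1803 ∉ [-0.3, 0.7) ⇒ out
candidate 6: (m,n)=(-2,1) → π∥ = -2+1·λ ≈ -0.3820, π⊥ = -2+1·λ' ≈ -2.6180 ∉ [-0.3, 0.7) ⇒ out

1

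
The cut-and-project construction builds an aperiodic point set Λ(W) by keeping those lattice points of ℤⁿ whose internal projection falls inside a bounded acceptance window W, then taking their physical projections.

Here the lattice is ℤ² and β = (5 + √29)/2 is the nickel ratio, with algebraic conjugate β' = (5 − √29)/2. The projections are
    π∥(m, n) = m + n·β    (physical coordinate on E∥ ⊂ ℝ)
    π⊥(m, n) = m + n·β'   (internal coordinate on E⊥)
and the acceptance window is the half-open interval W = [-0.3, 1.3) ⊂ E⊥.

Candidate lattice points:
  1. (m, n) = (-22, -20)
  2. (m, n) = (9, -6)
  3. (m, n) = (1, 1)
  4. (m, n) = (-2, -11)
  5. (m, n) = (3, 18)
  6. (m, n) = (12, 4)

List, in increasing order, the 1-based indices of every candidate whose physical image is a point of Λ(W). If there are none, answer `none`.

Numerically β ≈ 5.1926 and β' = −1/β ≈ -0.1926.
candidate 1: (m,n)=(-22,-20) → π∥ = -22-20·β ≈ -125.8516, π⊥ = -22-20·β' ≈ -18.1484 ∉ [-0.3, 1.3) ⇒ out
candidate 2: (m,n)=(9,-6) → π∥ = 9-6·β ≈ -22.1555, π⊥ = 9-6·β' ≈ 10.1555 ∉ [-0.3, 1.3) ⇒ out
candidate 3: (m,n)=(1,1) → π∥ = 1+1·β ≈ 6.1926, π⊥ = 1+1·β' ≈ 0.8074 ∈ [-0.3, 1.3) ⇒ IN Λ
candidate 4: (m,n)=(-2,-11) → π∥ = -2-11·β ≈ -59.1184, π⊥ = -2-11·β' ≈ 0.1184 ∈ [-0.3, 1.3) ⇒ IN Λ
candidate 5: (m,n)=(3,18) → π∥ = 3+18·β ≈ 96.4665, π⊥ = 3+18·β' ≈ -0.4665 ∉ [-0.3, 1.3) ⇒ out
candidate 6: (m,n)=(12,4) → π∥ = 12+4·β ≈ 32.7703, π⊥ = 12+4·β' ≈ 11.2297 ∉ [-0.3, 1.3) ⇒ out

3, 4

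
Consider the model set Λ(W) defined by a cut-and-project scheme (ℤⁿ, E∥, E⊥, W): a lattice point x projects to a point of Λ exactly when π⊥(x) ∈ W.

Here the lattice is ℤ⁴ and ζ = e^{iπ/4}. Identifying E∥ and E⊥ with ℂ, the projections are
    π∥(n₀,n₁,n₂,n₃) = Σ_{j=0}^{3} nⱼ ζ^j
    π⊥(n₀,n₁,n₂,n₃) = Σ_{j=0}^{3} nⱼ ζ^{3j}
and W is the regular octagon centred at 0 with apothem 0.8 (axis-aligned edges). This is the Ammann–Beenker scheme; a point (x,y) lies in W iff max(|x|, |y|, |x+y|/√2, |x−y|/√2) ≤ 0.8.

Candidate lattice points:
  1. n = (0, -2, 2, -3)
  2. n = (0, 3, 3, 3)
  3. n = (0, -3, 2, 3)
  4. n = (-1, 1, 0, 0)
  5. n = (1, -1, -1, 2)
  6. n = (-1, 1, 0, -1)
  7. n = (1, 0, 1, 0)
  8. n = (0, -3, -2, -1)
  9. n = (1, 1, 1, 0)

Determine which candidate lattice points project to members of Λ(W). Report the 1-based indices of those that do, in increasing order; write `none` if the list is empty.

π⊥(n) = n₀ + n₁ζ³ + n₂ζ⁶ + n₃ζ⁹ where ζ = e^{iπ/4}.
candidate 1: n = (0, -2, 2, -3) → π⊥ ≈ (-0.707107, -5.535534); max(|x|,|y|,|x±y|/√2) = 5.535534 > 0.8 ⇒ ∉ W
candidate 2: n = (0, 3, 3, 3) → π⊥ ≈ (+0.000000, +1.242641); max(|x|,|y|,|x±y|/√2) = 1.242641 > 0.8 ⇒ ∉ W
candidate 3: n = (0, -3, 2, 3) → π⊥ ≈ (+4.242641, -2.000000); max(|x|,|y|,|x±y|/√2) = 4.414214 > 0.8 ⇒ ∉ W
candidate 4: n = (-1, 1, 0, 0) → π⊥ ≈ (-1.707107, +0.707107); max(|x|,|y|,|x±y|/√2) = 1.707107 > 0.8 ⇒ ∉ W
candidate 5: n = (1, -1, -1, 2) → π⊥ ≈ (+3.121320, +1.707107); max(|x|,|y|,|x±y|/√2) = 3.414214 > 0.8 ⇒ ∉ W
candidate 6: n = (-1, 1, 0, -1) → π⊥ ≈ (-2.414214, +0.000000); max(|x|,|y|,|x±y|/√2) = 2.414214 > 0.8 ⇒ ∉ W
candidate 7: n = (1, 0, 1, 0) → π⊥ ≈ (+1.000000, -1.000000); max(|x|,|y|,|x±y|/√2) = 1.414214 > 0.8 ⇒ ∉ W
candidate 8: n = (0, -3, -2, -1) → π⊥ ≈ (+1.414214, -0.828427); max(|x|,|y|,|x±y|/√2) = 1.585786 > 0.8 ⇒ ∉ W
candidate 9: n = (1, 1, 1, 0) → π⊥ ≈ (+0.292893, -0.292893); max(|x|,|y|,|x±y|/√2) = 0.414214 ≤ 0.8 ⇒ ∈ W

9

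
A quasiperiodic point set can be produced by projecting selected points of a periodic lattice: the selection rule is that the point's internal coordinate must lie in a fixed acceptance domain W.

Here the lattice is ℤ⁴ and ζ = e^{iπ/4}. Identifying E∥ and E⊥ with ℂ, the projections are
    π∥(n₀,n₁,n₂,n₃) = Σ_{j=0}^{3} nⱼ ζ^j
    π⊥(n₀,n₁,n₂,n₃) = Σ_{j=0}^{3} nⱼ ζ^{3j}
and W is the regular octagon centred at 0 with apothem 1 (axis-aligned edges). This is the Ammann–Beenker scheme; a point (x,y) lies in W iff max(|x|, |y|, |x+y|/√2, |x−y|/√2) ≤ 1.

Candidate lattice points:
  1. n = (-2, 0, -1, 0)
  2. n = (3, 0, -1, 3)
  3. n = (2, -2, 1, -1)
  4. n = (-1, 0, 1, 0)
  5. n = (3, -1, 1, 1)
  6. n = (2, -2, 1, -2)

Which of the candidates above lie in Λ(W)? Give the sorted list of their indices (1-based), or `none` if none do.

With ζ = e^{iπ/4} the internal vectors are ζ^0,ζ^3,ζ^6,ζ^9.
candidate 1: n = (-2, 0, -1, 0) → π⊥ ≈ (-2.000000, +1.000000); max(|x|,|y|,|x±y|/√2) = 2.121320 > 1 ⇒ ∉ W
candidate 2: n = (3, 0, -1, 3) → π⊥ ≈ (+5.121320, +3.121320); max(|x|,|y|,|x±y|/√2) = 5.828427 > 1 ⇒ ∉ W
candidate 3: n = (2, -2, 1, -1) → π⊥ ≈ (+2.707107, -3.121320); max(|x|,|y|,|x±y|/√2) = 4.121320 > 1 ⇒ ∉ W
candidate 4: n = (-1, 0, 1, 0) → π⊥ ≈ (-1.000000, -1.000000); max(|x|,|y|,|x±y|/√2) = 1.414214 > 1 ⇒ ∉ W
candidate 5: n = (3, -1, 1, 1) → π⊥ ≈ (+4.414214, -1.000000); max(|x|,|y|,|x±y|/√2) = 4.414214 > 1 ⇒ ∉ W
candidate 6: n = (2, -2, 1, -2) → π⊥ ≈ (+2.000000, -3.828427); max(|x|,|y|,|x±y|/√2) = 4.121320 > 1 ⇒ ∉ W

none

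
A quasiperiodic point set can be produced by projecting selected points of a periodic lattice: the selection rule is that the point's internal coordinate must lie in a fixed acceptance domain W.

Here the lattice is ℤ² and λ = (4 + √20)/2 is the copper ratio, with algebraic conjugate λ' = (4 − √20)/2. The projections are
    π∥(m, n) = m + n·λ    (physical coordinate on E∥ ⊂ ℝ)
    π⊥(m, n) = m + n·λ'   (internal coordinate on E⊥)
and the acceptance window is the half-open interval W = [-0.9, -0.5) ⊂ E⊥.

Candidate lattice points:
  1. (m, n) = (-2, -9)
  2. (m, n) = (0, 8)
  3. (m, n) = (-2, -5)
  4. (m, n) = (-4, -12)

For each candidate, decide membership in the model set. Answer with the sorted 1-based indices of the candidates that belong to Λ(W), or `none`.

3

Numerically λ ≈ 4.23607 and λ' = −1/λ ≈ -0.23607.
#1 (-2,-9): internal coord -2 + (-9)·λ' = +0.12461; +0.12461 ∉ [-0.9, -0.5) → out
#2 (0,8): internal coord 0 + (8)·λ' = -1.88854; -1.88854 ∉ [-0.9, -0.5) → out
#3 (-2,-5): internal coord -2 + (-5)·λ' = -0.81966; -0.81966 ∈ [-0.9, -0.5) → IN Λ
#4 (-4,-12): internal coord -4 + (-12)·λ' = -1.16718; -1.16718 ∉ [-0.9, -0.5) → out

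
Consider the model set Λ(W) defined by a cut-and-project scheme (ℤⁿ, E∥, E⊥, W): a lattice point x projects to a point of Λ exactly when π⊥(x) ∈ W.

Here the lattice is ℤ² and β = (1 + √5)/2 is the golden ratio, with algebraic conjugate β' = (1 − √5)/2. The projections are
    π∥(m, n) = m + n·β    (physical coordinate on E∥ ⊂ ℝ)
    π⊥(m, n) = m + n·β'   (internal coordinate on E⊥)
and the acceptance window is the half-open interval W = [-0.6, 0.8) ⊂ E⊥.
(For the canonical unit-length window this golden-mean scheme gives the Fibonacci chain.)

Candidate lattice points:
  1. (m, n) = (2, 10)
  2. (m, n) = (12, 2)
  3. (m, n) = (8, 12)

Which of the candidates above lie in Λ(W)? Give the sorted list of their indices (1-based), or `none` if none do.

Compute β' = (1−√5)/2 = -0.618034, so π⊥(m,n) = m -0.618034·n.
#1 (2,10): internal coord 2 + (10)·β' = -4.180340; -4.180340 ∉ [-0.6, 0.8) → out
#2 (12,2): internal coord 12 + (2)·β' = +10.763932; +10.763932 ∉ [-0.6, 0.8) → out
#3 (8,12): internal coord 8 + (12)·β' = +0.583592; +0.583592 ∈ [-0.6, 0.8) → IN Λ

3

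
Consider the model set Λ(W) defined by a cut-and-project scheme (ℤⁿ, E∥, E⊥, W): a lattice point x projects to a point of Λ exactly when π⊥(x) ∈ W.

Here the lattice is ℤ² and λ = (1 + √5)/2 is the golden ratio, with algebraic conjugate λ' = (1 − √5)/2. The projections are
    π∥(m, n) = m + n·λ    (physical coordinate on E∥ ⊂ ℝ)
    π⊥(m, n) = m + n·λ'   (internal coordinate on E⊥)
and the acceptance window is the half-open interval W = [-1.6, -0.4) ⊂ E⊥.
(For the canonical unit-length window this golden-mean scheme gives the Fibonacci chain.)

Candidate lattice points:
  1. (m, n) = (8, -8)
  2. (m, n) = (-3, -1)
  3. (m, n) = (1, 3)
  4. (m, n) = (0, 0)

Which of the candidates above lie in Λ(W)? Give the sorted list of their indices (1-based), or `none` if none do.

3

Numerically λ ≈ 1.618034 and λ' = −1/λ ≈ -0.618034.
#1 (8,-8): internal coord 8 + (-8)·λ' = +12.944272; +12.944272 ∉ [-1.6, -0.4) → out
#2 (-3,-1): internal coord -3 + (-1)·λ' = -2.381966; -2.381966 ∉ [-1.6, -0.4) → out
#3 (1,3): internal coord 1 + (3)·λ' = -0.854102; -0.854102 ∈ [-1.6, -0.4) → IN Λ
#4 (0,0): internal coord 0 + (0)·λ' = +0.000000; +0.000000 ∉ [-1.6, -0.4) → out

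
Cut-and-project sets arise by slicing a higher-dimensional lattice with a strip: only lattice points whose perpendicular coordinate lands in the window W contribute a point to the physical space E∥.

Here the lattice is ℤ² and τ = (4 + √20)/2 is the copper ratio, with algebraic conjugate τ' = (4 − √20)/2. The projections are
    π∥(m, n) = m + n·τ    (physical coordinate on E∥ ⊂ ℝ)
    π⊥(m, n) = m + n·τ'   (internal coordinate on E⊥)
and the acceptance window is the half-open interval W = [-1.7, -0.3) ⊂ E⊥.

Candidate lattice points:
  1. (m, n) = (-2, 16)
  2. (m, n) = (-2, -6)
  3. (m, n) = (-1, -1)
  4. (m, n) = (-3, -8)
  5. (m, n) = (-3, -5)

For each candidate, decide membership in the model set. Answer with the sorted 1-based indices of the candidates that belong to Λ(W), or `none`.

2, 3, 4

Compute τ' = (4−√20)/2 = -0.236068, so π⊥(m,n) = m -0.236068·n.
#1 (-2,16): internal coord -2 + (16)·τ' = -5.777088; -5.777088 ∉ [-1.7, -0.3) → out
#2 (-2,-6): internal coord -2 + (-6)·τ' = -0.583592; -0.583592 ∈ [-1.7, -0.3) → IN Λ
#3 (-1,-1): internal coord -1 + (-1)·τ' = -0.763932; -0.763932 ∈ [-1.7, -0.3) → IN Λ
#4 (-3,-8): internal coord -3 + (-8)·τ' = -1.111456; -1.111456 ∈ [-1.7, -0.3) → IN Λ
#5 (-3,-5): internal coord -3 + (-5)·τ' = -1.819660; -1.819660 ∉ [-1.7, -0.3) → out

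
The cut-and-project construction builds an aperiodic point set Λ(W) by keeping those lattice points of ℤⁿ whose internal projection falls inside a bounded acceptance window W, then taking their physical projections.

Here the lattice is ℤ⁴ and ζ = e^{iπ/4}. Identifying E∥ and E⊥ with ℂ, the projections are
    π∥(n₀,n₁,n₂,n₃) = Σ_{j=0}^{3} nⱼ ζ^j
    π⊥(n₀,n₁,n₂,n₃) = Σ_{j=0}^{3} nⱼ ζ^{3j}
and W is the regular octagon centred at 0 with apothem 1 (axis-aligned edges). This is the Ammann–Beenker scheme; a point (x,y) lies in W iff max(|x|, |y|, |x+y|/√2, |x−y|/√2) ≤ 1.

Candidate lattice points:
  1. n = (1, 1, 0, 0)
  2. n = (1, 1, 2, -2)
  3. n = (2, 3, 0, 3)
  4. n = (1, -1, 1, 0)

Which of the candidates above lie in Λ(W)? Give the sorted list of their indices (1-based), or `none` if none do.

Internal map: ζ^{3j} for j=0..3 gives (1,0), (−√2/2,√2/2), (0,−1), (√2/2,√2/2).
#1 (1, 1, 0, 0): internal (0.2929, 0.7071); octagon support 0.7071 vs apothem 1 → ∈ W
#2 (1, 1, 2, -2): internal (-1.1213, -2.7071); octagon support 2.7071 vs apothem 1 → ∉ W
#3 (2, 3, 0, 3): internal (2.0000, 4.2426); octagon support 4.4142 vs apothem 1 → ∉ W
#4 (1, -1, 1, 0): internal (1.7071, -1.7071); octagon support 2.4142 vs apothem 1 → ∉ W

1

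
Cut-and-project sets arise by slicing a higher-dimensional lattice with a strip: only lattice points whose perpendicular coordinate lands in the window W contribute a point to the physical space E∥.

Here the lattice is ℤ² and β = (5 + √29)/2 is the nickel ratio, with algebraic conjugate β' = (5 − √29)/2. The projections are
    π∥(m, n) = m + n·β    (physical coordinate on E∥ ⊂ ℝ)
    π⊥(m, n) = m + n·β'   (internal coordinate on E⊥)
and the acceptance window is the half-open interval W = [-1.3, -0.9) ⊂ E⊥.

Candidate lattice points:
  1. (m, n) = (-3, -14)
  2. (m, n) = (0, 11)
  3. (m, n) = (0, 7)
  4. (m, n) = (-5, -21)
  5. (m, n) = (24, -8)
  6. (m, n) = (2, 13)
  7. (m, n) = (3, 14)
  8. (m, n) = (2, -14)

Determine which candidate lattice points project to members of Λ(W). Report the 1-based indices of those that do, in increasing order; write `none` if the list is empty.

Compute β' = (5−√29)/2 = -0.19258, so π⊥(m,n) = m -0.19258·n.
candidate 1: (m,n)=(-3,-14) → π∥ = -3-14·β ≈ -75.69615, π⊥ = -3-14·β' ≈ -0.30385 ∉ [-1.3, -0.9) ⇒ out
candidate 2: (m,n)=(0,11) → π∥ = 0+11·β ≈ 57.11841, π⊥ = 0+11·β' ≈ -2.11841 ∉ [-1.3, -0.9) ⇒ out
candidate 3: (m,n)=(0,7) → π∥ = 0+7·β ≈ 36.34808, π⊥ = 0+7·β' ≈ -1.34808 ∉ [-1.3, -0.9) ⇒ out
candidate 4: (m,n)=(-5,-21) → π∥ = -5-21·β ≈ -114.04423, π⊥ = -5-21·β' ≈ -0.95577 ∈ [-1.3, -0.9) ⇒ IN Λ
candidate 5: (m,n)=(24,-8) → π∥ = 24-8·β ≈ -17.54066, π⊥ = 24-8·β' ≈ 25.54066 ∉ [-1.3, -0.9) ⇒ out
candidate 6: (m,n)=(2,13) → π∥ = 2+13·β ≈ 69.50357, π⊥ = 2+13·β' ≈ -0.50357 ∉ [-1.3, -0.9) ⇒ out
candidate 7: (m,n)=(3,14) → π∥ = 3+14·β ≈ 75.69615, π⊥ = 3+14·β' ≈ 0.30385 ∉ [-1.3, -0.9) ⇒ out
candidate 8: (m,n)=(2,-14) → π∥ = 2-14·β ≈ -70.69615, π⊥ = 2-14·β' ≈ 4.69615 ∉ [-1.3, -0.9) ⇒ out

4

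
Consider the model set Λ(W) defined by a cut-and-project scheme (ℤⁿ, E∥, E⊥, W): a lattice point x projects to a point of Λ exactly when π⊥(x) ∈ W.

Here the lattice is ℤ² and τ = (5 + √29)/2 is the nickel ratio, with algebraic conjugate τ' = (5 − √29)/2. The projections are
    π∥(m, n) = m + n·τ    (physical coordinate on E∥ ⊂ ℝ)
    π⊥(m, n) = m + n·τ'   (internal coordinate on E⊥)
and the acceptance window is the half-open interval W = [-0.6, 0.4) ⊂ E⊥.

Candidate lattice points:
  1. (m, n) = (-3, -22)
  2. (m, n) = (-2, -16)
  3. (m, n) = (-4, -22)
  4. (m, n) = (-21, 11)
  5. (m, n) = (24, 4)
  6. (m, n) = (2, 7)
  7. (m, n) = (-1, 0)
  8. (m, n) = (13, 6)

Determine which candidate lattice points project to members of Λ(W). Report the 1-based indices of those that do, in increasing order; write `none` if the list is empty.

3

Compute τ' = (5−√29)/2 = -0.1926, so π⊥(m,n) = m -0.1926·n.
#1 (-3,-22): internal coord -3 + (-22)·τ' = +1.2368; +1.2368 ∉ [-0.6, 0.4) → out
#2 (-2,-16): internal coord -2 + (-16)·τ' = +1.0813; +1.0813 ∉ [-0.6, 0.4) → out
#3 (-4,-22): internal coord -4 + (-22)·τ' = +0.2368; +0.2368 ∈ [-0.6, 0.4) → IN Λ
#4 (-21,11): internal coord -21 + (11)·τ' = -23.1184; -23.1184 ∉ [-0.6, 0.4) → out
#5 (24,4): internal coord 24 + (4)·τ' = +23.2297; +23.2297 ∉ [-0.6, 0.4) → out
#6 (2,7): internal coord 2 + (7)·τ' = +0.6519; +0.6519 ∉ [-0.6, 0.4) → out
#7 (-1,0): internal coord -1 + (0)·τ' = -1.0000; -1.0000 ∉ [-0.6, 0.4) → out
#8 (13,6): internal coord 13 + (6)·τ' = +11.8445; +11.8445 ∉ [-0.6, 0.4) → out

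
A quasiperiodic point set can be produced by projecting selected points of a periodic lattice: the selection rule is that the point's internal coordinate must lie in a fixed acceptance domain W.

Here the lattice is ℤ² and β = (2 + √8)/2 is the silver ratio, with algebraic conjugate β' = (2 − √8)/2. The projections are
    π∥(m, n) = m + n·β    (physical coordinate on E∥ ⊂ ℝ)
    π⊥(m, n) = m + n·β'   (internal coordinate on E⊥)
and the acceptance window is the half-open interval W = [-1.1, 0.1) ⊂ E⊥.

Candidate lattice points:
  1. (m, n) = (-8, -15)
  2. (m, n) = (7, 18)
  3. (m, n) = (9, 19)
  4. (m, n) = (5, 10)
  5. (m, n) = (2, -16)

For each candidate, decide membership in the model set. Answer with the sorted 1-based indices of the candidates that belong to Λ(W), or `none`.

2

Compute β' = (2−√8)/2 = -0.41421, so π⊥(m,n) = m -0.41421·n.
[1] lift (-8,-15): star map gives -1.78680; window check -1.1 ≤ -1.78680 < 0.1 is false → out
[2] lift (7,18): star map gives -0.45584; window check -1.1 ≤ -0.45584 < 0.1 is true → IN Λ
[3] lift (9,19): star map gives 1.12994; window check -1.1 ≤ 1.12994 < 0.1 is false → out
[4] lift (5,10): star map gives 0.85786; window check -1.1 ≤ 0.85786 < 0.1 is false → out
[5] lift (2,-16): star map gives 8.62742; window check -1.1 ≤ 8.62742 < 0.1 is false → out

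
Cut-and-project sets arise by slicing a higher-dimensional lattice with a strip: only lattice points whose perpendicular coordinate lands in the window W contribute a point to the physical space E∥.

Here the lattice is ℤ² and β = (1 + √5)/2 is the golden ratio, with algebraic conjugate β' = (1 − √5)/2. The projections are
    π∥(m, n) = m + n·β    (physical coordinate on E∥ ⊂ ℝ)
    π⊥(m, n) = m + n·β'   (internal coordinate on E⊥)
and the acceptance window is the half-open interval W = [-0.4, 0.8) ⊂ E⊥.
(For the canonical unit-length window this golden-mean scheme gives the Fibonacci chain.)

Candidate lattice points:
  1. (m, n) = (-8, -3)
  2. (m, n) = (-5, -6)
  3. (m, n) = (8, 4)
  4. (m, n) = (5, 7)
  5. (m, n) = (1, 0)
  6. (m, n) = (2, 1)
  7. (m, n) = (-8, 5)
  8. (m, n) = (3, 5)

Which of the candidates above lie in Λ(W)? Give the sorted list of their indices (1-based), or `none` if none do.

4, 8

Compute β' = (1−√5)/2 = -0.6180, so π⊥(m,n) = m -0.6180·n.
#1 (-8,-3): internal coord -8 + (-3)·β' = -6.1459; -6.1459 ∉ [-0.4, 0.8) → out
#2 (-5,-6): internal coord -5 + (-6)·β' = -1.2918; -1.2918 ∉ [-0.4, 0.8) → out
#3 (8,4): internal coord 8 + (4)·β' = +5.5279; +5.5279 ∉ [-0.4, 0.8) → out
#4 (5,7): internal coord 5 + (7)·β' = +0.6738; +0.6738 ∈ [-0.4, 0.8) → IN Λ
#5 (1,0): internal coord 1 + (0)·β' = +1.0000; +1.0000 ∉ [-0.4, 0.8) → out
#6 (2,1): internal coord 2 + (1)·β' = +1.3820; +1.3820 ∉ [-0.4, 0.8) → out
#7 (-8,5): internal coord -8 + (5)·β' = -11.0902; -11.0902 ∉ [-0.4, 0.8) → out
#8 (3,5): internal coord 3 + (5)·β' = -0.0902; -0.0902 ∈ [-0.4, 0.8) → IN Λ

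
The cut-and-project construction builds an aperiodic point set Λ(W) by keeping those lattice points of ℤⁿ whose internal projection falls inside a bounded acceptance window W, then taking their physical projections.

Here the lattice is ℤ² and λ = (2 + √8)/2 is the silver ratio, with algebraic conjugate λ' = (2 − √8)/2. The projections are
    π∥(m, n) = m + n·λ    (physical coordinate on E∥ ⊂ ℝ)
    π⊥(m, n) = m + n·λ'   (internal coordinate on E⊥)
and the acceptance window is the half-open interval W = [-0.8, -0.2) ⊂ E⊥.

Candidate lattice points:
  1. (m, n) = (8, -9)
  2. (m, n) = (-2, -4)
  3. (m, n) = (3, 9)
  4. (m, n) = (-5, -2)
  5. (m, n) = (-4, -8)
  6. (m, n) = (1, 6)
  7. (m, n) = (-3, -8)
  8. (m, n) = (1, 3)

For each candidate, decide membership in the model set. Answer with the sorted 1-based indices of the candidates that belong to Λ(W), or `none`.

Compute λ' = (2−√8)/2 = -0.414214, so π⊥(m,n) = m -0.414214·n.
candidate 1: (m,n)=(8,-9) → π∥ = 8-9·λ ≈ -13.727922, π⊥ = 8-9·λ' ≈ 11.727922 ∉ [-0.8, -0.2) ⇒ out
candidate 2: (m,n)=(-2,-4) → π∥ = -2-4·λ ≈ -11.656854, π⊥ = -2-4·λ' ≈ -0.343146 ∈ [-0.8, -0.2) ⇒ IN Λ
candidate 3: (m,n)=(3,9) → π∥ = 3+9·λ ≈ 24.727922, π⊥ = 3+9·λ' ≈ -0.727922 ∈ [-0.8, -0.2) ⇒ IN Λ
candidate 4: (m,n)=(-5,-2) → π∥ = -5-2·λ ≈ -9.828427, π⊥ = -5-2·λ' ≈ -4.171573 ∉ [-0.8, -0.2) ⇒ out
candidate 5: (m,n)=(-4,-8) → π∥ = -4-8·λ ≈ -23.313708, π⊥ = -4-8·λ' ≈ -0.686292 ∈ [-0.8, -0.2) ⇒ IN Λ
candidate 6: (m,n)=(1,6) → π∥ = 1+6·λ ≈ 15.485281, π⊥ = 1+6·λ' ≈ -1.485281 ∉ [-0.8, -0.2) ⇒ out
candidate 7: (m,n)=(-3,-8) → π∥ = -3-8·λ ≈ -22.313708, π⊥ = -3-8·λ' ≈ 0.313708 ∉ [-0.8, -0.2) ⇒ out
candidate 8: (m,n)=(1,3) → π∥ = 1+3·λ ≈ 8.242641, π⊥ = 1+3·λ' ≈ -0.242641 ∈ [-0.8, -0.2) ⇒ IN Λ

2, 3, 5, 8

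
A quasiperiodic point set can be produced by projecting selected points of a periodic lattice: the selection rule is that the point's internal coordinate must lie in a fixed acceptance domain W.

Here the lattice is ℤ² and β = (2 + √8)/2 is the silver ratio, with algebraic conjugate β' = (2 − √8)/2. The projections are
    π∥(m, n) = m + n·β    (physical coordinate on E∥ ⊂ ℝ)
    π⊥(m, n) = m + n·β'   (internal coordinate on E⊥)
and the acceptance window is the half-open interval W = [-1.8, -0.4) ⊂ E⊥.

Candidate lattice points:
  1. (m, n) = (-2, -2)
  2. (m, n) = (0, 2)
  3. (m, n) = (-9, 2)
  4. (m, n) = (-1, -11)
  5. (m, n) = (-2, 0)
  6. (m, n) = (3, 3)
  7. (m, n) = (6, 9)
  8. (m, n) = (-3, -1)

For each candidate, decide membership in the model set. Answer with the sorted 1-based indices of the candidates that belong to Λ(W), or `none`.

1, 2

Compute β' = (2−√8)/2 = -0.41421, so π⊥(m,n) = m -0.41421·n.
#1 (-2,-2): internal coord -2 + (-2)·β' = -1.17157; -1.17157 ∈ [-1.8, -0.4) → IN Λ
#2 (0,2): internal coord 0 + (2)·β' = -0.82843; -0.82843 ∈ [-1.8, -0.4) → IN Λ
#3 (-9,2): internal coord -9 + (2)·β' = -9.82843; -9.82843 ∉ [-1.8, -0.4) → out
#4 (-1,-11): internal coord -1 + (-11)·β' = +3.55635; +3.55635 ∉ [-1.8, -0.4) → out
#5 (-2,0): internal coord -2 + (0)·β' = -2.00000; -2.00000 ∉ [-1.8, -0.4) → out
#6 (3,3): internal coord 3 + (3)·β' = +1.75736; +1.75736 ∉ [-1.8, -0.4) → out
#7 (6,9): internal coord 6 + (9)·β' = +2.27208; +2.27208 ∉ [-1.8, -0.4) → out
#8 (-3,-1): internal coord -3 + (-1)·β' = -2.58579; -2.58579 ∉ [-1.8, -0.4) → out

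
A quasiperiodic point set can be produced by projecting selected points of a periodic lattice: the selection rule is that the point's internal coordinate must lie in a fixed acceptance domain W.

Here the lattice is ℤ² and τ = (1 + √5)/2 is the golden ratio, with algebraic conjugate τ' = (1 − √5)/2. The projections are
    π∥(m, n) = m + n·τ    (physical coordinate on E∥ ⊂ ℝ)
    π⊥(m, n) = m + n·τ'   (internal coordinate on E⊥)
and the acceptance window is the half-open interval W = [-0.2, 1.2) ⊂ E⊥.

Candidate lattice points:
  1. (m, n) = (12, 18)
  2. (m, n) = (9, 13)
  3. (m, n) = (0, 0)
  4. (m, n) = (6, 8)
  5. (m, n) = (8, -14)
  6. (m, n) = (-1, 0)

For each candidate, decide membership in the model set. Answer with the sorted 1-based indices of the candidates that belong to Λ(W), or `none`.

Numerically τ ≈ 1.6180 and τ' = −1/τ ≈ -0.6180.
[1] lift (12,18): star map gives 0.8754; window check -0.2 ≤ 0.8754 < 1.2 is true → IN Λ
[2] lift (9,13): star map gives 0.9656; window check -0.2 ≤ 0.9656 < 1.2 is true → IN Λ
[3] lift (0,0): star map gives 0.0000; window check -0.2 ≤ 0.0000 < 1.2 is true → IN Λ
[4] lift (6,8): star map gives 1.0557; window check -0.2 ≤ 1.0557 < 1.2 is true → IN Λ
[5] lift (8,-14): star map gives 16.6525; window check -0.2 ≤ 16.6525 < 1.2 is false → out
[6] lift (-1,0): star map gives -1.0000; window check -0.2 ≤ -1.0000 < 1.2 is false → out

1, 2, 3, 4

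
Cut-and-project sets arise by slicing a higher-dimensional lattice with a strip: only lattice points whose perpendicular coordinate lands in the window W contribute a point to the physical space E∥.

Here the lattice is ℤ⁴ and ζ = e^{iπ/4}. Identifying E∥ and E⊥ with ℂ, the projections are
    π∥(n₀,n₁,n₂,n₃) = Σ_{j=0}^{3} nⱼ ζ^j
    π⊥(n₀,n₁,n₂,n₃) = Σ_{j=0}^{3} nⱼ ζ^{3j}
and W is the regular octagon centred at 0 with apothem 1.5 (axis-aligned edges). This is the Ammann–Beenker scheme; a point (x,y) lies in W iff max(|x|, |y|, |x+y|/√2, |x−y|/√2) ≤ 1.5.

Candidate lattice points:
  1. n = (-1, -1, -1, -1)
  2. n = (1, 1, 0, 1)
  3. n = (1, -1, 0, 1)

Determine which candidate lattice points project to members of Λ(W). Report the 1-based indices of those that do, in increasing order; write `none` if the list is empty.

1

Internal map: ζ^{3j} for j=0..3 gives (1,0), (−√2/2,√2/2), (0,−1), (√2/2,√2/2).
#1 (-1, -1, -1, -1): internal (-1.00000, -0.41421); octagon support 1.00000 vs apothem 1.5 → ∈ W
#2 (1, 1, 0, 1): internal (1.00000, 1.41421); octagon support 1.70711 vs apothem 1.5 → ∉ W
#3 (1, -1, 0, 1): internal (2.41421, 0.00000); octagon support 2.41421 vs apothem 1.5 → ∉ W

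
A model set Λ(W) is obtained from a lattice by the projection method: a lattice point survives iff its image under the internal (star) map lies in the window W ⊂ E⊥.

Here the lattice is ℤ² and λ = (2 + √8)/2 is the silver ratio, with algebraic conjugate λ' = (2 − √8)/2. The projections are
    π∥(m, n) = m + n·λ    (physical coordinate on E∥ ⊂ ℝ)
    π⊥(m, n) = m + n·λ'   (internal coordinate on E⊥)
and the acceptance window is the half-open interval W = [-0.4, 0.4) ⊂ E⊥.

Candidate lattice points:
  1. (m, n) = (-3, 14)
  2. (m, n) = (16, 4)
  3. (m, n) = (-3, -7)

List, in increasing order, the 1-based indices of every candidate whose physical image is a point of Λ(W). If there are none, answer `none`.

λ' = (2−√8)/2 ≈ -0.41421.
[1] lift (-3,14): star map gives -8.79899; window check -0.4 ≤ -8.79899 < 0.4 is false → out
[2] lift (16,4): star map gives 14.34315; window check -0.4 ≤ 14.34315 < 0.4 is false → out
[3] lift (-3,-7): star map gives -0.10051; window check -0.4 ≤ -0.10051 < 0.4 is true → IN Λ

3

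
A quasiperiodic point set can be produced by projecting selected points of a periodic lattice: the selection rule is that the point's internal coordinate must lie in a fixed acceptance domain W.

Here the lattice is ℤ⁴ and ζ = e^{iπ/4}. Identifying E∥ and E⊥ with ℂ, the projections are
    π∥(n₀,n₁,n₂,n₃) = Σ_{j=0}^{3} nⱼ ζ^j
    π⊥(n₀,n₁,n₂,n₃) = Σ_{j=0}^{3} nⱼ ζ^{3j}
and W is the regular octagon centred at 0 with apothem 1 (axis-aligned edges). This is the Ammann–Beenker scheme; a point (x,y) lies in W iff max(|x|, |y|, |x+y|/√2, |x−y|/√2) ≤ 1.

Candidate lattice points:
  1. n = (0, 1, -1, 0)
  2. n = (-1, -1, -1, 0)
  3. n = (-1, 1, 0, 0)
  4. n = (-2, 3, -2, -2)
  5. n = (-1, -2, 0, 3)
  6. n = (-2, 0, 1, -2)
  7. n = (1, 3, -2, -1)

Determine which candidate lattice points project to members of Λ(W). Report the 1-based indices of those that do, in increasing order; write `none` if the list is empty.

π⊥(n) = n₀ + n₁ζ³ + n₂ζ⁶ + n₃ζ⁹ where ζ = e^{iπ/4}.
#1 (0, 1, -1, 0): internal (-0.707107, 1.707107); octagon support 1.707107 vs apothem 1 → ∉ W
#2 (-1, -1, -1, 0): internal (-0.292893, 0.292893); octagon support 0.414214 vs apothem 1 → ∈ W
#3 (-1, 1, 0, 0): internal (-1.707107, 0.707107); octagon support 1.707107 vs apothem 1 → ∉ W
#4 (-2, 3, -2, -2): internal (-5.535534, 2.707107); octagon support 5.828427 vs apothem 1 → ∉ W
#5 (-1, -2, 0, 3): internal (2.535534, 0.707107); octagon support 2.535534 vs apothem 1 → ∉ W
#6 (-2, 0, 1, -2): internal (-3.414214, -2.414214); octagon support 4.121320 vs apothem 1 → ∉ W
#7 (1, 3, -2, -1): internal (-1.828427, 3.414214); octagon support 3.707107 vs apothem 1 → ∉ W

2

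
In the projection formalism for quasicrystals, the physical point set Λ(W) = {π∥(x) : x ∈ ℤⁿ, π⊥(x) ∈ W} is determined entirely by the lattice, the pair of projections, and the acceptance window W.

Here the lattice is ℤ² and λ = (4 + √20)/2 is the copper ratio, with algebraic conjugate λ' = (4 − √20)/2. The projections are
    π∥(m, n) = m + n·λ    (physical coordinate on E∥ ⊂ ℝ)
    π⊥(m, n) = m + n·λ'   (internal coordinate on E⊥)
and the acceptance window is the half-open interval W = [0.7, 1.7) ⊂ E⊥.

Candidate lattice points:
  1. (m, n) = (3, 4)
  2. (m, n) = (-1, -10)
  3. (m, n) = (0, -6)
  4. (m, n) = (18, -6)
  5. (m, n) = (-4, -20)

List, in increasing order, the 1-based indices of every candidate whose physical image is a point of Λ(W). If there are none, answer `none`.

λ' = (4−√20)/2 ≈ -0.2361.
[1] lift (3,4): star map gives 2.0557; window check 0.7 ≤ 2.0557 < 1.7 is false → out
[2] lift (-1,-10): star map gives 1.3607; window check 0.7 ≤ 1.3607 < 1.7 is true → IN Λ
[3] lift (0,-6): star map gives 1.4164; window check 0.7 ≤ 1.4164 < 1.7 is true → IN Λ
[4] lift (18,-6): star map gives 19.4164; window check 0.7 ≤ 19.4164 < 1.7 is false → out
[5] lift (-4,-20): star map gives 0.7214; window check 0.7 ≤ 0.7214 < 1.7 is true → IN Λ

2, 3, 5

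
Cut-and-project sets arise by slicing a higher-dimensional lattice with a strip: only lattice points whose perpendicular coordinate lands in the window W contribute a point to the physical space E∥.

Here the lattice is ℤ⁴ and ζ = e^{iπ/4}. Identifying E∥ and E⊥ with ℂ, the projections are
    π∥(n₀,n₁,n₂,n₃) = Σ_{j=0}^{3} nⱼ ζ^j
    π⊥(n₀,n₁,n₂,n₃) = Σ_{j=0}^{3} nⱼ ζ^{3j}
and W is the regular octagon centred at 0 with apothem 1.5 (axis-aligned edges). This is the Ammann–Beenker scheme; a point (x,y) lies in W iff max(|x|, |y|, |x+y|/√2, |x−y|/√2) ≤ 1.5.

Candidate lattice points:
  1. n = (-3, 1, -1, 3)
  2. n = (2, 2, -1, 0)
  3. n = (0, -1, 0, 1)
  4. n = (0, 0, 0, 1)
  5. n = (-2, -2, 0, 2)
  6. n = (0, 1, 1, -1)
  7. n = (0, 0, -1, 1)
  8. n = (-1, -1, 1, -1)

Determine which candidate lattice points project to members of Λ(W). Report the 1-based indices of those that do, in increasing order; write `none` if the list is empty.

Internal map: ζ^{3j} for j=0..3 gives (1,0), (−√2/2,√2/2), (0,−1), (√2/2,√2/2).
#1 (-3, 1, -1, 3): internal (-1.5858, 3.8284); octagon support 3.8284 vs apothem 1.5 → ∉ W
#2 (2, 2, -1, 0): internal (0.5858, 2.4142); octagon support 2.4142 vs apothem 1.5 → ∉ W
#3 (0, -1, 0, 1): internal (1.4142, 0.0000); octagon support 1.4142 vs apothem 1.5 → ∈ W
#4 (0, 0, 0, 1): internal (0.7071, 0.7071); octagon support 1.0000 vs apothem 1.5 → ∈ W
#5 (-2, -2, 0, 2): internal (0.8284, 0.0000); octagon support 0.8284 vs apothem 1.5 → ∈ W
#6 (0, 1, 1, -1): internal (-1.4142, -1.0000); octagon support 1.7071 vs apothem 1.5 → ∉ W
#7 (0, 0, -1, 1): internal (0.7071, 1.7071); octagon support 1.7071 vs apothem 1.5 → ∉ W
#8 (-1, -1, 1, -1): internal (-1.0000, -2.4142); octagon support 2.4142 vs apothem 1.5 → ∉ W

3, 4, 5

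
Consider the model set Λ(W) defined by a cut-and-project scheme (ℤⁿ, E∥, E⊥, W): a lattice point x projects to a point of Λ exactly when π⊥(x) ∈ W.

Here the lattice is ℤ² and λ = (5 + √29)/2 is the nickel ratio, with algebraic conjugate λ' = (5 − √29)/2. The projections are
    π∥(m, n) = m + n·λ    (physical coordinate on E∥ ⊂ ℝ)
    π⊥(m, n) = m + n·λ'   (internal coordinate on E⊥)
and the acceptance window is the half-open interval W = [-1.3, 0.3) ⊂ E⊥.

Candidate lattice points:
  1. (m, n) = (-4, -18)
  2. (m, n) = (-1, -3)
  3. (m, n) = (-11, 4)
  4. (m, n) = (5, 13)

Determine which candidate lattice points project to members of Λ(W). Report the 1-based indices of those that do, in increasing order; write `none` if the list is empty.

λ' = (5−√29)/2 ≈ -0.1926.
candidate 1: (m,n)=(-4,-18) → π∥ = -4-18·λ ≈ -97.4665, π⊥ = -4-18·λ' ≈ -0.5335 ∈ [-1.3, 0.3) ⇒ IN Λ
candidate 2: (m,n)=(-1,-3) → π∥ = -1-3·λ ≈ -16.5777, π⊥ = -1-3·λ' ≈ -0.4223 ∈ [-1.3, 0.3) ⇒ IN Λ
candidate 3: (m,n)=(-11,4) → π∥ = -11+4·λ ≈ 9.7703, π⊥ = -11+4·λ' ≈ -11.7703 ∉ [-1.3, 0.3) ⇒ out
candidate 4: (m,n)=(5,13) → π∥ = 5+13·λ ≈ 72.5036, π⊥ = 5+13·λ' ≈ 2.4964 ∉ [-1.3, 0.3) ⇒ out

1, 2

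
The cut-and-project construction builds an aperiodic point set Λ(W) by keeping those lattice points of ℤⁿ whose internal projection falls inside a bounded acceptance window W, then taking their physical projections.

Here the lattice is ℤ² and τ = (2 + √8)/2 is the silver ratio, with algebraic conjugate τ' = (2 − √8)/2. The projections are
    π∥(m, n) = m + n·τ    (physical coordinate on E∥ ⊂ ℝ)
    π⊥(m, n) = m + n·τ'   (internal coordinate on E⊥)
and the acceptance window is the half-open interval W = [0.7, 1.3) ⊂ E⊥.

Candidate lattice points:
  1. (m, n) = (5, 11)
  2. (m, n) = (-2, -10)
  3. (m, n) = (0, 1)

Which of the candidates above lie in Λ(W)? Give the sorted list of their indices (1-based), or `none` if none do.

Compute τ' = (2−√8)/2 = -0.41421, so π⊥(m,n) = m -0.41421·n.
candidate 1: (m,n)=(5,11) → π∥ = 5+11·τ ≈ 31.55635, π⊥ = 5+11·τ' ≈ 0.44365 ∉ [0.7, 1.3) ⇒ out
candidate 2: (m,n)=(-2,-10) → π∥ = -2-10·τ ≈ -26.14214, π⊥ = -2-10·τ' ≈ 2.14214 ∉ [0.7, 1.3) ⇒ out
candidate 3: (m,n)=(0,1) → π∥ = 0+1·τ ≈ 2.41421, π⊥ = 0+1·τ' ≈ -0.41421 ∉ [0.7, 1.3) ⇒ out

none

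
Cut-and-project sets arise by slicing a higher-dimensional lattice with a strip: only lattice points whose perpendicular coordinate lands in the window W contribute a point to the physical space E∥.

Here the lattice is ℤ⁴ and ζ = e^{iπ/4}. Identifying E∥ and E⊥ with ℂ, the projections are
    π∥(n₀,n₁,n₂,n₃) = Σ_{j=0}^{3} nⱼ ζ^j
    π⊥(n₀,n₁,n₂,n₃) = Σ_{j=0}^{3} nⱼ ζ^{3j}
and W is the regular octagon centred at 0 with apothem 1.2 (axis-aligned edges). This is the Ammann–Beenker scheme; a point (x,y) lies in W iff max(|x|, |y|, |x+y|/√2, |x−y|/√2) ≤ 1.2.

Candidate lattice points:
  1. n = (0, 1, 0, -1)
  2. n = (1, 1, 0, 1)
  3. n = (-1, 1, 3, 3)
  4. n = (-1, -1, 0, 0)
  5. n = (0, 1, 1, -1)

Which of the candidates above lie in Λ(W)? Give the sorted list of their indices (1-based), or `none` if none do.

3, 4

π⊥(n) = n₀ + n₁ζ³ + n₂ζ⁶ + n₃ζ⁹ where ζ = e^{iπ/4}.
candidate 1: n = (0, 1, 0, -1) → π⊥ ≈ (-1.414214, +0.000000); max(|x|,|y|,|x±y|/√2) = 1.414214 > 1.2 ⇒ ∉ W
candidate 2: n = (1, 1, 0, 1) → π⊥ ≈ (+1.000000, +1.414214); max(|x|,|y|,|x±y|/√2) = 1.707107 > 1.2 ⇒ ∉ W
candidate 3: n = (-1, 1, 3, 3) → π⊥ ≈ (+0.414214, -0.171573); max(|x|,|y|,|x±y|/√2) = 0.414214 ≤ 1.2 ⇒ ∈ W
candidate 4: n = (-1, -1, 0, 0) → π⊥ ≈ (-0.292893, -0.707107); max(|x|,|y|,|x±y|/√2) = 0.707107 ≤ 1.2 ⇒ ∈ W
candidate 5: n = (0, 1, 1, -1) → π⊥ ≈ (-1.414214, -1.000000); max(|x|,|y|,|x±y|/√2) = 1.707107 > 1.2 ⇒ ∉ W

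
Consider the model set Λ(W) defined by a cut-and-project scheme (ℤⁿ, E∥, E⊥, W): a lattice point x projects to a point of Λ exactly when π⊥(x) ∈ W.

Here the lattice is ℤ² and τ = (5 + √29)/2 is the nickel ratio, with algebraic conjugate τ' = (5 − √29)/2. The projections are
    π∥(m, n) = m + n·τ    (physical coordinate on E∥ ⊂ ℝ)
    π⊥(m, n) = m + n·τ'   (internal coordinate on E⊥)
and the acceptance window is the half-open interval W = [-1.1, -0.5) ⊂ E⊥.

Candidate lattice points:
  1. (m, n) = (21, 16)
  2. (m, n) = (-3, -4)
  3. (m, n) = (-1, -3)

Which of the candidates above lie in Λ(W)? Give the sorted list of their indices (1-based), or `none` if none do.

Numerically τ ≈ 5.19258 and τ' = −1/τ ≈ -0.19258.
#1 (21,16): internal coord 21 + (16)·τ' = +17.91868; +17.91868 ∉ [-1.1, -0.5) → out
#2 (-3,-4): internal coord -3 + (-4)·τ' = -2.22967; -2.22967 ∉ [-1.1, -0.5) → out
#3 (-1,-3): internal coord -1 + (-3)·τ' = -0.42225; -0.42225 ∉ [-1.1, -0.5) → out

none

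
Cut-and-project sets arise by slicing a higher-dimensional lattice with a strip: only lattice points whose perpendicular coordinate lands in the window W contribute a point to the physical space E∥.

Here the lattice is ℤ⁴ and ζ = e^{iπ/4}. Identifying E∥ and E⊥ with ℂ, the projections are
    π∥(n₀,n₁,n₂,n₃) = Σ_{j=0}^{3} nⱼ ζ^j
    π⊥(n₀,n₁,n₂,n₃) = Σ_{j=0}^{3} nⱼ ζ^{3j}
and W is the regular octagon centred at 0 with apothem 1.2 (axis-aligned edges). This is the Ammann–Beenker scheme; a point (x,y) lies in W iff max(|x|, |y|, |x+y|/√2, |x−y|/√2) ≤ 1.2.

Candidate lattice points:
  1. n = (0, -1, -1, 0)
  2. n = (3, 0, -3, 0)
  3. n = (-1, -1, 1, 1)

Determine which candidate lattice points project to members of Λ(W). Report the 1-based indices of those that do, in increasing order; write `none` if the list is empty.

π⊥(n) = n₀ + n₁ζ³ + n₂ζ⁶ + n₃ζ⁹ where ζ = e^{iπ/4}.
#1 (0, -1, -1, 0): internal (0.70711, 0.29289); octagon support 0.70711 vs apothem 1.2 → ∈ W
#2 (3, 0, -3, 0): internal (3.00000, 3.00000); octagon support 4.24264 vs apothem 1.2 → ∉ W
#3 (-1, -1, 1, 1): internal (0.41421, -1.00000); octagon support 1.00000 vs apothem 1.2 → ∈ W

1, 3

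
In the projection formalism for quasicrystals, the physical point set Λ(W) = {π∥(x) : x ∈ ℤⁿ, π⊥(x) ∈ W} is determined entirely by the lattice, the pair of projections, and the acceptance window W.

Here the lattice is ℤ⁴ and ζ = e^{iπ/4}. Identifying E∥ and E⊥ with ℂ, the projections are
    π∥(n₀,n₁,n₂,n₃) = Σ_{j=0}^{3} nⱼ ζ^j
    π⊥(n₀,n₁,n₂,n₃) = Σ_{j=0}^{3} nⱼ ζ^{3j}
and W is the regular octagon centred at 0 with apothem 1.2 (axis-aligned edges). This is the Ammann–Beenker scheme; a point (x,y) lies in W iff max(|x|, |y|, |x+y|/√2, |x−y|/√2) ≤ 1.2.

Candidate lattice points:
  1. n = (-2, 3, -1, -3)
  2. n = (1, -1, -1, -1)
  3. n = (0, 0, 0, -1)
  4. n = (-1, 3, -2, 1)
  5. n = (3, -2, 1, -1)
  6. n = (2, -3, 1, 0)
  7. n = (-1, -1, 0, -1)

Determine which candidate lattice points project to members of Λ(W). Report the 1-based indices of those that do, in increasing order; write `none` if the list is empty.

2, 3

Internal map: ζ^{3j} for j=0..3 gives (1,0), (−√2/2,√2/2), (0,−1), (√2/2,√2/2).
candidate 1: n = (-2, 3, -1, -3) → π⊥ ≈ (-6.24264, +1.00000); max(|x|,|y|,|x±y|/√2) = 6.24264 > 1.2 ⇒ ∉ W
candidate 2: n = (1, -1, -1, -1) → π⊥ ≈ (+1.00000, -0.41421); max(|x|,|y|,|x±y|/√2) = 1.00000 ≤ 1.2 ⇒ ∈ W
candidate 3: n = (0, 0, 0, -1) → π⊥ ≈ (-0.70711, -0.70711); max(|x|,|y|,|x±y|/√2) = 1.00000 ≤ 1.2 ⇒ ∈ W
candidate 4: n = (-1, 3, -2, 1) → π⊥ ≈ (-2.41421, +4.82843); max(|x|,|y|,|x±y|/√2) = 5.12132 > 1.2 ⇒ ∉ W
candidate 5: n = (3, -2, 1, -1) → π⊥ ≈ (+3.70711, -3.12132); max(|x|,|y|,|x±y|/√2) = 4.82843 > 1.2 ⇒ ∉ W
candidate 6: n = (2, -3, 1, 0) → π⊥ ≈ (+4.12132, -3.12132); max(|x|,|y|,|x±y|/√2) = 5.12132 > 1.2 ⇒ ∉ W
candidate 7: n = (-1, -1, 0, -1) → π⊥ ≈ (-1.00000, -1.41421); max(|x|,|y|,|x±y|/√2) = 1.70711 > 1.2 ⇒ ∉ W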